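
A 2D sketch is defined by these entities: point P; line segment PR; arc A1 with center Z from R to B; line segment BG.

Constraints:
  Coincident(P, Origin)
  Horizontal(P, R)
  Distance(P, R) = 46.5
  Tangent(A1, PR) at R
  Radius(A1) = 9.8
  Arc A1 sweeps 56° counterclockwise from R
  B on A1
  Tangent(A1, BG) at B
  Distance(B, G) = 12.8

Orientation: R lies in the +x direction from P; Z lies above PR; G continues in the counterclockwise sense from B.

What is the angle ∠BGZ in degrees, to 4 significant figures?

37.44°

P is at the origin; P and R share the same y with |PR| = 46.5 and R on the +x side, so R = (46.50, 0.000). Since A1 is tangent to PR there, ZR ⟂ PR, so Z = R + (0, 9.8) = (46.50, 9.800). On A1, R sits at bearing -90° from Z; a 56° counterclockwise sweep puts B at bearing -34°, so B = Z + 9.8·(cos -34°, sin -34°) = (54.62, 4.320). Tangency of A1 to BG means the radius ZB is perpendicular to BG, so BG runs along (−sin -34°, cos -34°); with |BG| = 12.8, G = (61.78, 14.93). Then cos ∠BGZ = GB·GZ / (|GB||GZ|), giving 37.44°.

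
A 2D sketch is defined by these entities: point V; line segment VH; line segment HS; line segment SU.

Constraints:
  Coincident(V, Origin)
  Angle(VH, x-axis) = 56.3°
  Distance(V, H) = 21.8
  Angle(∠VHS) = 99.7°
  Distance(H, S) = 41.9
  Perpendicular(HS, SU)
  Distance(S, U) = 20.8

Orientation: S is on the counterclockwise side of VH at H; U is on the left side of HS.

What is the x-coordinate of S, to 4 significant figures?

-18.35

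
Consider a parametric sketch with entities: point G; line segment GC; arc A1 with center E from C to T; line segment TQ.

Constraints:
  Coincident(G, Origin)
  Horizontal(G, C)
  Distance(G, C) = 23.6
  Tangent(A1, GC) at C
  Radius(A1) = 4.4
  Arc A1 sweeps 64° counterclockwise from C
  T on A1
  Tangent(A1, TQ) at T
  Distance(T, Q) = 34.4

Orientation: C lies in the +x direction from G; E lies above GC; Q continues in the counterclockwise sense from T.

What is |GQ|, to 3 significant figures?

54.2

G is at the origin; GC is horizontal with |GC| = 23.6 and C on the +x side, so C = (23.6, 0.00). The tangent condition forces EC to be normal to GC, so E = C + (0, 4.4) = (23.6, 4.40). On A1, C sits at bearing -90° from E; a 64° counterclockwise sweep puts T at bearing -26°, so T = E + 4.4·(cos -26°, sin -26°) = (27.6, 2.47). The tangent condition forces ET to be normal to TQ, so TQ runs along (−sin -26°, cos -26°); with |TQ| = 34.4, Q = (42.6, 33.4). Then |GQ| = |Q − G| = 54.2.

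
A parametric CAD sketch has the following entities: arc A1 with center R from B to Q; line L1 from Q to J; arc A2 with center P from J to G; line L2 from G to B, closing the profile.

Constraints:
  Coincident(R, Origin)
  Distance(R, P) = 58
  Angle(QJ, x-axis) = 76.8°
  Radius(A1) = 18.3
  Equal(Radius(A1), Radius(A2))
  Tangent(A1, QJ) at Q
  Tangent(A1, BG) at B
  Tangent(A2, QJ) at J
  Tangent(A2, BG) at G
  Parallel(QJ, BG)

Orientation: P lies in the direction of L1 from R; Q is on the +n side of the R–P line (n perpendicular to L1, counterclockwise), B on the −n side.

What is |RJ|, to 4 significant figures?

60.82

Tangency of A1 to both parallel lines with radius 18.3 puts Q and B at R ± 18.3·n: Q = (-17.82, 4.179), B = (17.82, -4.179). Equal radii place J and G the same way about P: J = P + 18.3·n = (-4.572, 60.65), G = P − 18.3·n = (31.06, 52.29). Then |RJ| = |J − R| = 60.82.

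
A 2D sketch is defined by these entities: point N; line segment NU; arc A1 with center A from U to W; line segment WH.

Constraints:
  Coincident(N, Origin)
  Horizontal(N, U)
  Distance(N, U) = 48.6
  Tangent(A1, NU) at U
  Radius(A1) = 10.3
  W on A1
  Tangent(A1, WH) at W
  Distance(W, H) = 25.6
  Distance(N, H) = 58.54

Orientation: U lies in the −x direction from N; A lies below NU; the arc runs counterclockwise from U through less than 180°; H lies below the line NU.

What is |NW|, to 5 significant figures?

59.570

Checks: N.y = 0.00, U.y = 0.00 ✓; |AW| = 10.30 ✓; ∠(AW, WH) = 90.00° ✓; |WH| = 25.60 ✓; |NH| = 58.54 ✓.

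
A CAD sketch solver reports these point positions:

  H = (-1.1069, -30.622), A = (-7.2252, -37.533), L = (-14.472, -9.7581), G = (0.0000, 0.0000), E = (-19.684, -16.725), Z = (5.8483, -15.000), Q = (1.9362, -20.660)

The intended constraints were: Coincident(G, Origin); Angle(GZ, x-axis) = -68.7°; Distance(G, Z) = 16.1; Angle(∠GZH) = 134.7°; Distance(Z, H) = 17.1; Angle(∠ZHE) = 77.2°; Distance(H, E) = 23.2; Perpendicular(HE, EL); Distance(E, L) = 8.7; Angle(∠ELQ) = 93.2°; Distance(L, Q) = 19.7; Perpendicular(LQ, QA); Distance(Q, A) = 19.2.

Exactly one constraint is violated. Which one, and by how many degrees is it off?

Perpendicular(LQ, QA) — off by 5.10°.

G = (0.00, 0.00) ✓; GZ at -68.70° ✓; |GZ| = 16.10 ✓; ∠GZH = 134.7° ✓; |ZH| = 17.10 ✓; ∠ZHE = 77.20° ✓; |HE| = 23.20 ✓; ∠(HE, EL) = 90.00° ✓; |EL| = 8.701 ✓; ∠ELQ = 93.20° ✓; |LQ| = 19.70 ✓; ∠(LQ, QA) = 84.90° ✗; |QA| = 19.20 ✓.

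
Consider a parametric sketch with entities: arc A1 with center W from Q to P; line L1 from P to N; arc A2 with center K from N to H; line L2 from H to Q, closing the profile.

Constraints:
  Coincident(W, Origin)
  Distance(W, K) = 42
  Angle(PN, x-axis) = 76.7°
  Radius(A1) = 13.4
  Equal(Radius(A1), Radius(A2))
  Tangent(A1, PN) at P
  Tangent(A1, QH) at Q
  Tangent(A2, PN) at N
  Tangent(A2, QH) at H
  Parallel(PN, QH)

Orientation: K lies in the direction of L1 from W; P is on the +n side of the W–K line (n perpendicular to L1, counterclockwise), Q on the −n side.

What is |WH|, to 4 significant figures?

44.09

The slot axis is L1's direction at 76.7°, so u = (cos 76.7°, sin 76.7°) = (0.2300, 0.9732) and n = (−sin 76.7°, cos 76.7°) = (-0.9732, 0.2300). W is at the origin and K lies 42.0 along u from W, so K = 42.0·u = (9.662, 40.87). Tangency of A1 to both parallel lines with radius 13.4 puts P and Q at W ± 13.4·n: P = (-13.04, 3.083), Q = (13.04, -3.083). Equal radii place N and H the same way about K: N = K + 13.4·n = (-3.379, 43.96), H = K − 13.4·n = (22.70, 37.79). Then |WH| = |H − W| = 44.09.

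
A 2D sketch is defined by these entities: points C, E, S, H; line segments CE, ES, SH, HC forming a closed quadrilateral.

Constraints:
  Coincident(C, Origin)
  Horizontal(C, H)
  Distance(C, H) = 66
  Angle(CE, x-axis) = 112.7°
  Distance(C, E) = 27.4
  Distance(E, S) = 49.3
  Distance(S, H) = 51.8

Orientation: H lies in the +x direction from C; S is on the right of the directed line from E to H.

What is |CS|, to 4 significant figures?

22.98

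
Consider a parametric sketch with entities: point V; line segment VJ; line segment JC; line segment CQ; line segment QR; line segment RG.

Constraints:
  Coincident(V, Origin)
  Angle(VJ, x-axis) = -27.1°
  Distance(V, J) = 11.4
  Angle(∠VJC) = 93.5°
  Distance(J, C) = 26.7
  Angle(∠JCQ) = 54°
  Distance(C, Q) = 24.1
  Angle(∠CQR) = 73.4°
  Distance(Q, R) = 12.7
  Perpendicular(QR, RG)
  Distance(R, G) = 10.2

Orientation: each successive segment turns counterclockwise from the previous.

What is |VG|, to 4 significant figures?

15.88

V is at the origin; VJ runs at -27.1° with length 11.4, so J = (10.15, -5.193). ∠VJC = 93.5° gives JC at 59.40° from the x-axis; with |JC| = 26.7, C = (23.74, 17.79). ∠JCQ = 54.0° gives CQ at -174.6° from the x-axis; with |CQ| = 24.1, Q = (-0.2532, 15.52). ∠CQR = 73.4° gives QR at -68.00° from the x-axis; with |QR| = 12.7, R = (4.504, 3.745). The perpendicularity gives RG at right angles to QR, so RG runs at 22.00°; with |RG| = 10.2, G = (13.96, 7.566). Then |VG| = |G − V| = 15.88.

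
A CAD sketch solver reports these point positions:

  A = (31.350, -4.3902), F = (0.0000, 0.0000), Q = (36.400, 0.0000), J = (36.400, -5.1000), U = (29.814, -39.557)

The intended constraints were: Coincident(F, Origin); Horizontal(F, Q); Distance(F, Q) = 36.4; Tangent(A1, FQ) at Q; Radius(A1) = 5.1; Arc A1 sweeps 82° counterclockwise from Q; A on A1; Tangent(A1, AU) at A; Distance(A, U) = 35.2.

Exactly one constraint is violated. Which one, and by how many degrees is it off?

Tangent(A1, AU) at A — off by 5.50°.

F = (0.00, 0.00) ✓; F.y = 0.00, Q.y = 0.00 ✓; |FQ| = 36.40 ✓; ∠(JQ, QF) = 90.00° ✓; |JQ| = 5.100 ✓; bearing(J→A) − bearing(J→Q) = 82.00° ✓; |JA| = 5.100 ✓; ∠(JA, AU) = 84.50° ✗; |AU| = 35.20 ✓.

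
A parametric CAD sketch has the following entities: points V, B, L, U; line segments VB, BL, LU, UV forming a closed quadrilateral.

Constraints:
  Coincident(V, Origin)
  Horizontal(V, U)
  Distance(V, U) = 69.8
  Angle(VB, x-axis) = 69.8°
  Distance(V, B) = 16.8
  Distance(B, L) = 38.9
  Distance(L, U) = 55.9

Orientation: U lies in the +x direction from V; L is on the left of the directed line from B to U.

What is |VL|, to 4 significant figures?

54.51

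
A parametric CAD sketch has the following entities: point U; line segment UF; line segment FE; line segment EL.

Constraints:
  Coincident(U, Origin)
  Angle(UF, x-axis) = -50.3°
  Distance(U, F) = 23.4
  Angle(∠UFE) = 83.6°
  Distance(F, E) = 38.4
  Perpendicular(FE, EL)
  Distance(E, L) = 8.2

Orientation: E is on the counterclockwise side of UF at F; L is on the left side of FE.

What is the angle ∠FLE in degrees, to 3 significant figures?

77.9°

U is at the origin; UF runs at -50.3° with length 23.4, so F = 23.4·(cos -50.3°, sin -50.3°) = (14.9, -18.0). ∠UFE = 83.6°, so FE runs at -50.3° + (180° − 83.6°) = 46.1° from the x-axis; with |FE| = 38.4, E = F + 38.4·(cos 46.1°, sin 46.1°) = (41.6, 9.67). FE ⟂ EL; with |EL| = 8.2 on the left of FE, L = E + 8.2·(-0.721, 0.693) = (35.7, 15.4). Then cos ∠FLE = LF·LE / (|LF||LE|), giving 77.9°.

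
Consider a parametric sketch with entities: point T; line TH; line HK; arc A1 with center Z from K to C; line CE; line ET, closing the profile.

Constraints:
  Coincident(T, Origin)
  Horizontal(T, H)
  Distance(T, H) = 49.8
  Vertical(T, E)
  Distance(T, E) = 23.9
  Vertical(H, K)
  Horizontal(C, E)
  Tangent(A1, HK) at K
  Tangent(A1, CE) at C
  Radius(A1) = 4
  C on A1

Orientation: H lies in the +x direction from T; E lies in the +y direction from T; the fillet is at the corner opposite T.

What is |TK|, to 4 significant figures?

53.63

T is at the origin; T and H share the same y with |TH| = 49.8 and H on the +x side, so H = (49.80, 0.000). T and E share the same x with |TE| = 23.9 and E on the +y side, so E = (0.000, 23.90). The virtual corner opposite T is at (49.80, 23.90). A1 meets HK tangentially, so ZK is at right angles to HK and since A1 is tangent to CE there, ZC ⟂ CE, with radius 4.0, so the center Z sits 4.0 in from both sides at Z = (45.80, 19.90). That places the tangent points at K = (49.80, 19.90) on HK and C = (45.80, 23.90) on CE. Then |TK| = |K − T| = 53.63.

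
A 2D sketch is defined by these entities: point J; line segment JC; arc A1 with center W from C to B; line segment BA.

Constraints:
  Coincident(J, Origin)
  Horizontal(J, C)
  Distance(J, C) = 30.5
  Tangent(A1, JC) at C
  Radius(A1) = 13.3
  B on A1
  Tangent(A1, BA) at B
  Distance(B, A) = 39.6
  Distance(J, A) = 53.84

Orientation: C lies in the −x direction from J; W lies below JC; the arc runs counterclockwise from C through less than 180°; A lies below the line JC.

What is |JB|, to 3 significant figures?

46.1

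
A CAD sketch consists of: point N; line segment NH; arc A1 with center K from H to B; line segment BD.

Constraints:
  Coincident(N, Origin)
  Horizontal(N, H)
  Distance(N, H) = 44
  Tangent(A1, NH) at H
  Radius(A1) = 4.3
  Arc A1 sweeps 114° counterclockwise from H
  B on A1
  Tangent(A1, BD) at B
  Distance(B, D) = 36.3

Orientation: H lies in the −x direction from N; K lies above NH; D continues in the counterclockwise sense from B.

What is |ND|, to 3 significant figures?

67.4

N is at the origin; NH is horizontal with |NH| = 44.0 and H on the −x side, so H = (-44.0, 0.00). Tangency of A1 to NH means the radius KH is perpendicular to NH, so K = H + (0, 4.3) = (-44.0, 4.30). On A1, H sits at bearing -90° from K; a 114° counterclockwise sweep puts B at bearing 24°, so B = K + 4.3·(cos 24°, sin 24°) = (-40.1, 6.05). Since A1 is tangent to BD there, KB ⟂ BD, so BD runs along (−sin 24°, cos 24°); with |BD| = 36.3, D = (-54.8, 39.2). Then |ND| = |D − N| = 67.4.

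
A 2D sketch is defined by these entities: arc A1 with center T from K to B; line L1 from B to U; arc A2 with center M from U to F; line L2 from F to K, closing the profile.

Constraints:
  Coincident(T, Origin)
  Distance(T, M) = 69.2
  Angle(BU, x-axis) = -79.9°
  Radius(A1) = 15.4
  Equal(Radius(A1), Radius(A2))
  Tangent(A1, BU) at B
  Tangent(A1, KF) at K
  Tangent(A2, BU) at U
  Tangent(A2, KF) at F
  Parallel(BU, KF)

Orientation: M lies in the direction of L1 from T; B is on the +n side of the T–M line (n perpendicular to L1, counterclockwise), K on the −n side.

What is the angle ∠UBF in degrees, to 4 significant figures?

23.99°

Tangency of A1 to both parallel lines with radius 15.4 puts B and K at T ± 15.4·n: B = (15.16, 2.701), K = (-15.16, -2.701). Equal radii place U and F the same way about M: U = M + 15.4·n = (27.30, -65.43), F = M − 15.4·n = (-3.026, -70.83). Then cos ∠UBF = BU·BF / (|BU||BF|), giving 23.99°.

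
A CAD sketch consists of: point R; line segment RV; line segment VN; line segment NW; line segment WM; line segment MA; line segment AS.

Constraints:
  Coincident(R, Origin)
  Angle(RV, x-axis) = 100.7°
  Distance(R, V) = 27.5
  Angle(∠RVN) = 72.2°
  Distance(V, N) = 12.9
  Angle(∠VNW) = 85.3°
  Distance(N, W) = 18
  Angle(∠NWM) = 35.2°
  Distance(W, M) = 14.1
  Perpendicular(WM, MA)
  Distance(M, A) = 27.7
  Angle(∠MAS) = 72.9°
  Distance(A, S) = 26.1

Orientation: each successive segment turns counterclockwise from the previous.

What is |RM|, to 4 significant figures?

20.81

∠VNW = 85.3° gives NW at -56.80° from the x-axis; with |NW| = 18.0, W = (-6.586, 5.805). ∠NWM = 35.2° gives WM at 88.00° from the x-axis; with |WM| = 14.1, M = (-6.094, 19.90). Then |RM| = |M − R| = 20.81.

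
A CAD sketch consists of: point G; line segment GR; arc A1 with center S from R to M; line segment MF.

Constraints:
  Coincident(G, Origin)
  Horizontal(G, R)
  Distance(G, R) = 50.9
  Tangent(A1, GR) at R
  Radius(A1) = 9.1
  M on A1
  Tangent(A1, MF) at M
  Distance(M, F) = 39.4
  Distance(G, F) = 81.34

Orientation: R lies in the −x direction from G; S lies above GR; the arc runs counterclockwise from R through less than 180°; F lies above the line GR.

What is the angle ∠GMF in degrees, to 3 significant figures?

145°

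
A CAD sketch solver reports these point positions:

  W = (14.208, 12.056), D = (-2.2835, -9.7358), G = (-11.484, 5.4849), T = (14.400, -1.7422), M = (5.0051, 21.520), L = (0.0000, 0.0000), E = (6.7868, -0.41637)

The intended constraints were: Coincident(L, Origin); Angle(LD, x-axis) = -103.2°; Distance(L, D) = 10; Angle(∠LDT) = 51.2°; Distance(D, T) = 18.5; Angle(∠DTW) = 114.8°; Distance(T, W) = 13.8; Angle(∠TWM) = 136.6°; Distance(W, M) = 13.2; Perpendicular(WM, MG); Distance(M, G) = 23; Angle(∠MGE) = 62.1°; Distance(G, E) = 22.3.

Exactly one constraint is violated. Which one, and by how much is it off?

Distance(G, E) = 22.3 — off by 3.10.

L = (0.00, 0.00) ✓; LD at -103.2° ✓; |LD| = 10.00 ✓; ∠LDT = 51.20° ✓; |DT| = 18.50 ✓; ∠DTW = 114.8° ✓; |TW| = 13.80 ✓; ∠TWM = 136.6° ✓; |WM| = 13.20 ✓; ∠(WM, MG) = 90.00° ✓; |MG| = 23.00 ✓; ∠MGE = 62.10° ✓; |GE| = 19.20 ✗.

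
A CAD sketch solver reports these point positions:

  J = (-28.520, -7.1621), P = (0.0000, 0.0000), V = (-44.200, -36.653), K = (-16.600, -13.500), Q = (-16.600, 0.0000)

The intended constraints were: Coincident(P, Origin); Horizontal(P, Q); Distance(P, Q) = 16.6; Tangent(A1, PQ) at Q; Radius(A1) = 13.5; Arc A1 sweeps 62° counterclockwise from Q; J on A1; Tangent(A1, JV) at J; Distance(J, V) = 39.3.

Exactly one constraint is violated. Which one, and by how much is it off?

Distance(J, V) = 39.3 — off by 5.90.

P = (0.00, 0.00) ✓; P.y = 0.00, Q.y = 0.00 ✓; |PQ| = 16.60 ✓; ∠(KQ, QP) = 90.00° ✓; |KQ| = 13.50 ✓; bearing(K→J) − bearing(K→Q) = 62.00° ✓; |KJ| = 13.50 ✓; ∠(KJ, JV) = 90.00° ✓; |JV| = 33.40 ✗.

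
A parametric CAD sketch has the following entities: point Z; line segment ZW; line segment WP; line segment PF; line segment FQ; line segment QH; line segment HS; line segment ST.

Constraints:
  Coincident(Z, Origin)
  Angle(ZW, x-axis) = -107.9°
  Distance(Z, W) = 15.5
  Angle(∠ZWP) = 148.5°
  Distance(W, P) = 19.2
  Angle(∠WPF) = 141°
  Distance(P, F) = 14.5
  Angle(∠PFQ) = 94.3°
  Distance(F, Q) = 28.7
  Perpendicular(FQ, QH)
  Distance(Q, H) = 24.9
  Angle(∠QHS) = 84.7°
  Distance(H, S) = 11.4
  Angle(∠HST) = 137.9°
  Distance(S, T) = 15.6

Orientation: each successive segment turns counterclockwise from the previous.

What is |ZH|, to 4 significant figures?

12.51

Z is at the origin; ZW runs at -107.9° with length 15.5, so W = (-4.764, -14.75). ∠ZWP = 148.5° gives WP at -76.40° from the x-axis; with |WP| = 19.2, P = (-0.2493, -33.41). ∠WPF = 141.0° gives PF at -37.40° from the x-axis; with |PF| = 14.5, F = (11.27, -42.22). ∠PFQ = 94.3° gives FQ at 48.30° from the x-axis; with |FQ| = 28.7, Q = (30.36, -20.79). FQ ⟂ QH, so QH runs at 138.3°; with |QH| = 24.9, H = (11.77, -4.226). Then |ZH| = |H − Z| = 12.51.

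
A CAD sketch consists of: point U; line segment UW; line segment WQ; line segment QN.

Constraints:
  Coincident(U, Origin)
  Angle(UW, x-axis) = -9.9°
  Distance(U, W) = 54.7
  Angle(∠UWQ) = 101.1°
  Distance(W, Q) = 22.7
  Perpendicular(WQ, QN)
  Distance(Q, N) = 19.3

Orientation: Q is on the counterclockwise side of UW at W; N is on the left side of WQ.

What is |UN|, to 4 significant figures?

47.81

U is at the origin; UW runs at -9.9° with length 54.7, so W = 54.7·(cos -9.9°, sin -9.9°) = (53.89, -9.405). ∠UWQ = 101.1°, so WQ runs at -9.9° + (180° − 101.1°) = 69.00° from the x-axis; with |WQ| = 22.7, Q = W + 22.7·(cos 69.00°, sin 69.00°) = (62.02, 11.79). WQ is perpendicular to QN; with |QN| = 19.3 on the left of WQ, N = Q + 19.3·(-0.9336, 0.3584) = (44.00, 18.70). Then |UN| = |N − U| = 47.81.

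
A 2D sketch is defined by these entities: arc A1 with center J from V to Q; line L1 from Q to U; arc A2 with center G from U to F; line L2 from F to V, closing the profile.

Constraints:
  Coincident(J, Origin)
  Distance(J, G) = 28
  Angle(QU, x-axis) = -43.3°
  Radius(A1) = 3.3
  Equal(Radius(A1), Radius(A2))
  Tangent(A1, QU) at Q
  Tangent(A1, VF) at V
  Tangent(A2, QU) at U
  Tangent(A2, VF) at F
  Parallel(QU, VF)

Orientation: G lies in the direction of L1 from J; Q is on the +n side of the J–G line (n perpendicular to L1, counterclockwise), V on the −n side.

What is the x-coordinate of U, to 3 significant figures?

22.6

Tangency of A1 to both parallel lines with radius 3.3 puts Q and V at J ± 3.3·n: Q = (2.26, 2.40), V = (-2.26, -2.40). Equal radii place U and F the same way about G: U = G + 3.3·n = (22.6, -16.8), F = G − 3.3·n = (18.1, -21.6). So U.x = 22.6.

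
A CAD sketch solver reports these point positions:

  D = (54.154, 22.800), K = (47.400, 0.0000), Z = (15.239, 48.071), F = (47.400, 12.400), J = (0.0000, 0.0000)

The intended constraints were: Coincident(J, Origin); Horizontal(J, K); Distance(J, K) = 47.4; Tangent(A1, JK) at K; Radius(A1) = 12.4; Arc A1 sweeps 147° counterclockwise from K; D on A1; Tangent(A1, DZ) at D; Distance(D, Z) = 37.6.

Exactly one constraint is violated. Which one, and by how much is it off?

Distance(D, Z) = 37.6 — off by 8.80.

J = (0.00, 0.00) ✓; J.y = 0.00, K.y = 0.00 ✓; |JK| = 47.40 ✓; ∠(FK, KJ) = 90.00° ✓; |FK| = 12.40 ✓; bearing(F→D) − bearing(F→K) = 147.0° ✓; |FD| = 12.40 ✓; ∠(FD, DZ) = 90.00° ✓; |DZ| = 46.40 ✗.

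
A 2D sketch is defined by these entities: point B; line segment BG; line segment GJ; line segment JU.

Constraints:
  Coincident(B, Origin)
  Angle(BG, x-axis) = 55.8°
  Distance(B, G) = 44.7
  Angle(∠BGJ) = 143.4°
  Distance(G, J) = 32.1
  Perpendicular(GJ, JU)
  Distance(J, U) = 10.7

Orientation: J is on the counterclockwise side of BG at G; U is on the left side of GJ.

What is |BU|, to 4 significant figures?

69.83

B is at the origin; BG runs at 55.8° with length 44.7, so G = 44.7·(cos 55.8°, sin 55.8°) = (25.13, 36.97). ∠BGJ = 143.4°, so GJ runs at 55.8° + (180° − 143.4°) = 92.40° from the x-axis; with |GJ| = 32.1, J = G + 32.1·(cos 92.40°, sin 92.40°) = (23.78, 69.04). The perpendicularity gives JU at right angles to GJ; with |JU| = 10.7 on the left of GJ, U = J + 10.7·(-0.9991, -0.04188) = (13.09, 68.59). Then |BU| = |U − B| = 69.83.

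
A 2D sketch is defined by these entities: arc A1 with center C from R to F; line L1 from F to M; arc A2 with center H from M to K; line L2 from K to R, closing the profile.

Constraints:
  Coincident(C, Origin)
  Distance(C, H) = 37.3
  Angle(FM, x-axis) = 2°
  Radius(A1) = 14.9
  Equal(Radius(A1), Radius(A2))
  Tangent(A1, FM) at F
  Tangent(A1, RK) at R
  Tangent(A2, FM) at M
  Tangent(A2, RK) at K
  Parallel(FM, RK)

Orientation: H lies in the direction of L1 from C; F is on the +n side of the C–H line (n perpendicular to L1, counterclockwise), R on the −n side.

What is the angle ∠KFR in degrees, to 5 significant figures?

51.378°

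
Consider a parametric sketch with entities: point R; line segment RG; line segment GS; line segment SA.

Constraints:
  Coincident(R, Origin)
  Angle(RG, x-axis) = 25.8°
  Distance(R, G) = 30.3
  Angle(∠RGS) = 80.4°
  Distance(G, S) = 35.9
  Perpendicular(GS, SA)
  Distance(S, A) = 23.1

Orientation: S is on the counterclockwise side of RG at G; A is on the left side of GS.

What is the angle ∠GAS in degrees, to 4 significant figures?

57.24°

R is at the origin; RG runs at 25.8° with length 30.3, so G = 30.3·(cos 25.8°, sin 25.8°) = (27.28, 13.19). ∠RGS = 80.4°, so GS runs at 25.8° + (180° − 80.4°) = 125.4° from the x-axis; with |GS| = 35.9, S = G + 35.9·(cos 125.4°, sin 125.4°) = (6.483, 42.45). The perpendicularity gives SA at right angles to GS; with |SA| = 23.1 on the left of GS, A = S + 23.1·(-0.8151, -0.5793) = (-12.35, 29.07). Then cos ∠GAS = AG·AS / (|AG||AS|), giving 57.24°.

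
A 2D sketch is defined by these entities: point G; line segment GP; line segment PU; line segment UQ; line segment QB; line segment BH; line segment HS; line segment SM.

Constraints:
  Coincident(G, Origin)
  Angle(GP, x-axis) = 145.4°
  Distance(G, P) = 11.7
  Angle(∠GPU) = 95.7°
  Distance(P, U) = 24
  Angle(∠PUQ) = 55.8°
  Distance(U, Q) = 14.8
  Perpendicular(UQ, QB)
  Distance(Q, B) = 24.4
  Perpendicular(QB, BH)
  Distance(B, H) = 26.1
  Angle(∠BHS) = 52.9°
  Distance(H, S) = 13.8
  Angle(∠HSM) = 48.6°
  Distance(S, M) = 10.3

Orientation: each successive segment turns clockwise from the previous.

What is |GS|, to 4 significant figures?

26.76

G is at the origin; GP runs at 145.4° with length 11.7, so P = (-9.631, 6.644). ∠GPU = 95.7° gives PU at 61.10° from the x-axis; with |PU| = 24.0, U = (1.968, 27.65). ∠PUQ = 55.8° gives UQ at -63.10° from the x-axis; with |UQ| = 14.8, Q = (8.664, 14.46). The perpendicularity gives QB at right angles to UQ, so QB runs at -153.1°; with |QB| = 24.4, B = (-13.10, 3.417). The perpendicularity gives BH at right angles to QB, so BH runs at 116.9°; with |BH| = 26.1, H = (-24.90, 26.69). ∠BHS = 52.9° gives HS at -10.20° from the x-axis; with |HS| = 13.8, S = (-11.32, 24.25). Then |GS| = |S − G| = 26.76.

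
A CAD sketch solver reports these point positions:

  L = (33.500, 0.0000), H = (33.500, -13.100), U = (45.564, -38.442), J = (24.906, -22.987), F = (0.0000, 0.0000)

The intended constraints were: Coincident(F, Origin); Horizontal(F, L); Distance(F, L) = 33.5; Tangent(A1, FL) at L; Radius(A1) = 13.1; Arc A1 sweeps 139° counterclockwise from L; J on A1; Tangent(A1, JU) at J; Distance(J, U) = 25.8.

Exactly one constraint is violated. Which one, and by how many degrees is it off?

Tangent(A1, JU) at J — off by 4.20°.

F = (0.00, 0.00) ✓; F.y = 0.00, L.y = 0.00 ✓; |FL| = 33.50 ✓; ∠(HL, LF) = 90.00° ✓; |HL| = 13.10 ✓; bearing(H→J) − bearing(H→L) = 139.0° ✓; |HJ| = 13.10 ✓; ∠(HJ, JU) = 85.80° ✗; |JU| = 25.80 ✓.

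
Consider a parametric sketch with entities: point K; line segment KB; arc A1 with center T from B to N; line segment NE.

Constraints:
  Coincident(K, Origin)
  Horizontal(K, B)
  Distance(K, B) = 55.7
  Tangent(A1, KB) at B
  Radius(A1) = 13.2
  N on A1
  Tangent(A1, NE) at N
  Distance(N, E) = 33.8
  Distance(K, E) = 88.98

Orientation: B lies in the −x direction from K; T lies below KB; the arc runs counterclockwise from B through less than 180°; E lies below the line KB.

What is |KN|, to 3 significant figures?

68.8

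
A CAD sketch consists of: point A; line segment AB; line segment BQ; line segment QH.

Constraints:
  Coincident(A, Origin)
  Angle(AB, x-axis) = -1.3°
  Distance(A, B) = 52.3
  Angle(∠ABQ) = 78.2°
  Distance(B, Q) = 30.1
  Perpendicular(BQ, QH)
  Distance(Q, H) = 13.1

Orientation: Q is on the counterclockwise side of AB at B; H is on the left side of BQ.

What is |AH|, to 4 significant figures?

42.75

∠ABQ = 78.2°, so BQ runs at -1.3° + (180° − 78.2°) = 100.5° from the x-axis; with |BQ| = 30.1, Q = B + 30.1·(cos 100.5°, sin 100.5°) = (46.80, 28.41). BQ is perpendicular to QH; with |QH| = 13.1 on the left of BQ, H = Q + 13.1·(-0.9833, -0.1822) = (33.92, 26.02). Then |AH| = |H − A| = 42.75.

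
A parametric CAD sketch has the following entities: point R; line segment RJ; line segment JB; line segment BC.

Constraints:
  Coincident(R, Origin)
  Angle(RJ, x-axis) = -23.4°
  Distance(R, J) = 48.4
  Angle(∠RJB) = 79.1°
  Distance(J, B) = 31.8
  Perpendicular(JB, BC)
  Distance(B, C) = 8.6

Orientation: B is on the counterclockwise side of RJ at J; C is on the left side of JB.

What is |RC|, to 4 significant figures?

45.04

∠RJB = 79.1°, so JB runs at -23.4° + (180° − 79.1°) = 77.50° from the x-axis; with |JB| = 31.8, B = J + 31.8·(cos 77.50°, sin 77.50°) = (51.30, 11.82). JB is perpendicular to BC; with |BC| = 8.6 on the left of JB, C = B + 8.6·(-0.9763, 0.2164) = (42.91, 13.69). Then |RC| = |C − R| = 45.04.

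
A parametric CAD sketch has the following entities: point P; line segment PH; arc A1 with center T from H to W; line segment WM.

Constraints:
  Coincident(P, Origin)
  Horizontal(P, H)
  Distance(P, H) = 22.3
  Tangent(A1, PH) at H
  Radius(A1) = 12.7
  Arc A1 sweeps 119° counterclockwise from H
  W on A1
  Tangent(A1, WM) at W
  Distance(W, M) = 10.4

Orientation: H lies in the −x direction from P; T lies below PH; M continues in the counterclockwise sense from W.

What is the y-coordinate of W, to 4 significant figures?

-18.86

P is at the origin; P and H share the same y with |PH| = 22.3 and H on the −x side, so H = (-22.30, 0.000). A1 meets PH tangentially, so TH is at right angles to PH, so T = H + (0, -12.7) = (-22.30, -12.70). On A1, H sits at bearing 90° from T; a 119° counterclockwise sweep puts W at bearing 209°, so W = T + 12.7·(cos 209°, sin 209°) = (-33.41, -18.86). So W.y = -18.86.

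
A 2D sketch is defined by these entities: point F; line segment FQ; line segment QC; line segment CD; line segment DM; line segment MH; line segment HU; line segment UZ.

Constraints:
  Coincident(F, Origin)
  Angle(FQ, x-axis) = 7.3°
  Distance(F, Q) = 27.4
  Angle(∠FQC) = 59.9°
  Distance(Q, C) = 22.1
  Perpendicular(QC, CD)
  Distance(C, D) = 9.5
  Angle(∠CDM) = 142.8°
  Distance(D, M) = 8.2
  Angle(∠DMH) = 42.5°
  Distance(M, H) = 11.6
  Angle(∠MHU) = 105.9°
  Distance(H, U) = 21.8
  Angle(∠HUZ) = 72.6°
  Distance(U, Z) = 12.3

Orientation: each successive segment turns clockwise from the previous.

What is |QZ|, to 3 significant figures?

38.3

F is at the origin; FQ runs at 7.3° with length 27.4, so Q = (27.2, 3.48). ∠FQC = 59.9° gives QC at -113° from the x-axis; with |QC| = 22.1, C = (18.6, -16.9). The perpendicularity gives CD at right angles to QC, so CD runs at 157°; with |CD| = 9.5, D = (9.86, -13.2). ∠CDM = 142.8° gives DM at 120° from the x-axis; with |DM| = 8.2, M = (5.76, -6.11). ∠DMH = 42.5° gives MH at -17.5° from the x-axis; with |MH| = 11.6, H = (16.8, -9.60). ∠MHU = 105.9° gives HU at -91.6° from the x-axis; with |HU| = 21.8, U = (16.2, -31.4). ∠HUZ = 72.6° gives UZ at 161° from the x-axis; with |UZ| = 12.3, Z = (4.58, -27.4). Then |QZ| = |Z − Q| = 38.3.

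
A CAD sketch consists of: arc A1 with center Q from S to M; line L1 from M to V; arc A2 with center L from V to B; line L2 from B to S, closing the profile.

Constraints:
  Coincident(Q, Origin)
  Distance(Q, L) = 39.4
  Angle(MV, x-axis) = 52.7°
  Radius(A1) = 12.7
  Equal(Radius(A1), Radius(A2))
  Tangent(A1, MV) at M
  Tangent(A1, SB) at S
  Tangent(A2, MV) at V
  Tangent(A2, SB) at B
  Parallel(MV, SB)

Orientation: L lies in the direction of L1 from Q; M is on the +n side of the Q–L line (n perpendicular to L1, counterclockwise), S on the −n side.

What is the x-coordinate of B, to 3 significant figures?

34.0

The slot axis is L1's direction at 52.7°, so u = (cos 52.7°, sin 52.7°) = (0.606, 0.795) and n = (−sin 52.7°, cos 52.7°) = (-0.795, 0.606). Q is at the origin and L lies 39.4 along u from Q, so L = 39.4·u = (23.9, 31.3). Tangency of A1 to both parallel lines with radius 12.7 puts M and S at Q ± 12.7·n: M = (-10.1, 7.70), S = (10.1, -7.70). Equal radii place V and B the same way about L: V = L + 12.7·n = (13.8, 39.0), B = L − 12.7·n = (34.0, 23.6). So B.x = 34.0.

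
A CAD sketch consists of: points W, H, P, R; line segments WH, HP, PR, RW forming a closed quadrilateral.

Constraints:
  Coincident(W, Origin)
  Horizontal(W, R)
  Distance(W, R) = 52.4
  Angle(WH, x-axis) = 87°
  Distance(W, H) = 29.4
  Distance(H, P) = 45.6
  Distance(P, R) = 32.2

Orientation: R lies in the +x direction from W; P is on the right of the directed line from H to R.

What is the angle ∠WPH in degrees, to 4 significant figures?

36.12°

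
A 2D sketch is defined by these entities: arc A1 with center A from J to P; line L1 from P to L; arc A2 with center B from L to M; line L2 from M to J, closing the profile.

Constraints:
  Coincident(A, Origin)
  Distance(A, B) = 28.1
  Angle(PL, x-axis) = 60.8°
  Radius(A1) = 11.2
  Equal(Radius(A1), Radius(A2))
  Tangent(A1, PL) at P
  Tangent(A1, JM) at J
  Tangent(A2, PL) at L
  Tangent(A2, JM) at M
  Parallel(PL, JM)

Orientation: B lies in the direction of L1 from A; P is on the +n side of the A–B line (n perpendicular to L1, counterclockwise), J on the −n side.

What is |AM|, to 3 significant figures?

30.2

The slot axis is L1's direction at 60.8°, so u = (cos 60.8°, sin 60.8°) = (0.488, 0.873) and n = (−sin 60.8°, cos 60.8°) = (-0.873, 0.488). A is at the origin and B lies 28.1 along u from A, so B = 28.1·u = (13.7, 24.5). Tangency of A1 to both parallel lines with radius 11.2 puts P and J at A ± 11.2·n: P = (-9.78, 5.46), J = (9.78, -5.46). Equal radii place L and M the same way about B: L = B + 11.2·n = (3.93, 30.0), M = B − 11.2·n = (23.5, 19.1). Then |AM| = |M − A| = 30.2.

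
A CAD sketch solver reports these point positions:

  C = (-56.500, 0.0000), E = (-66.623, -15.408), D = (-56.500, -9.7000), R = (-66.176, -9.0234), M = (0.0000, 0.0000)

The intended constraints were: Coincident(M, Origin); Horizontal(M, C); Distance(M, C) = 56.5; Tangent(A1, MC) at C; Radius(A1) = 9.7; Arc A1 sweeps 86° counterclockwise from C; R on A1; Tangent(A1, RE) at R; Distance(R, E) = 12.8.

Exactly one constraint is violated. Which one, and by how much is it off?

Distance(R, E) = 12.8 — off by 6.40.

M = (0.00, 0.00) ✓; M.y = 0.00, C.y = 0.00 ✓; |MC| = 56.50 ✓; ∠(DC, CM) = 90.00° ✓; |DC| = 9.700 ✓; bearing(D→R) − bearing(D→C) = 86.00° ✓; |DR| = 9.700 ✓; ∠(DR, RE) = 90.00° ✓; |RE| = 6.400 ✗.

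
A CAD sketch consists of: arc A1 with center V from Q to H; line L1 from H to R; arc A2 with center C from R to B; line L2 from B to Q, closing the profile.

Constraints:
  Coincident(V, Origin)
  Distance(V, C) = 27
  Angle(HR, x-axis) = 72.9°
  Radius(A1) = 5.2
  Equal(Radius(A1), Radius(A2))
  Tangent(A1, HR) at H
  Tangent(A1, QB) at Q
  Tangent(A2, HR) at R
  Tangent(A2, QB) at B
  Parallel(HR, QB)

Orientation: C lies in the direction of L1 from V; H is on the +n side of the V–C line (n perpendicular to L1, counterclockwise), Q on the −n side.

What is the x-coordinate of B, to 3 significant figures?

12.9

The slot axis is L1's direction at 72.9°, so u = (cos 72.9°, sin 72.9°) = (0.294, 0.956) and n = (−sin 72.9°, cos 72.9°) = (-0.956, 0.294). V is at the origin and C lies 27.0 along u from V, so C = 27.0·u = (7.94, 25.8). Tangency of A1 to both parallel lines with radius 5.2 puts H and Q at V ± 5.2·n: H = (-4.97, 1.53), Q = (4.97, -1.53). Equal radii place R and B the same way about C: R = C + 5.2·n = (2.97, 27.3), B = C − 5.2·n = (12.9, 24.3). So B.x = 12.9.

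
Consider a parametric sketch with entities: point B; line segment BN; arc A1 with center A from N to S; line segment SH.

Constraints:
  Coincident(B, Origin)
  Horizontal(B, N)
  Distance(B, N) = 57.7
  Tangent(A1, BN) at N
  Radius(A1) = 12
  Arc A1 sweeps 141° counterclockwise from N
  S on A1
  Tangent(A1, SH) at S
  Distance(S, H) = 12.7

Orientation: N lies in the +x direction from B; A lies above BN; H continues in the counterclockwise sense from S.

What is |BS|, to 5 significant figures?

68.648

Since A1 is tangent to BN there, AN ⟂ BN, so A = N + (0, 12) = (57.700, 12.000). On A1, N sits at bearing -90° from A; a 141° counterclockwise sweep puts S at bearing 51°, so S = A + 12.0·(cos 51°, sin 51°) = (65.252, 21.326). Then |BS| = |S − B| = 68.648.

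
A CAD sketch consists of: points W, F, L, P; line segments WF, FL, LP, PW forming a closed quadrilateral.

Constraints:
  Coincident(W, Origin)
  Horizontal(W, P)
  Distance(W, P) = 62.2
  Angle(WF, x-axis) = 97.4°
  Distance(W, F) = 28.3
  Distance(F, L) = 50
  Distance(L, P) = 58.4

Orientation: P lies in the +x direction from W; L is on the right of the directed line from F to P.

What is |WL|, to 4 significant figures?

22.01

W is at the origin; WP is horizontal with |WP| = 62.2 and P in +x, so P = (62.2, 0). WF runs at 97.4° with |WF| = 28.3, so F = (-3.645, 28.06). L is determined by |FL| = 50.0 and |LP| = 58.4 together: it lies at the intersection of circle(F, 50.0) and circle(P, 58.4). With |FP| = 71.58, the foot of the radical line on FP is 29.43 from F and the perpendicular offset is √(50.0² − 29.43²) = 40.42. Taking the right-of-FP solution: L = (7.577, -20.66).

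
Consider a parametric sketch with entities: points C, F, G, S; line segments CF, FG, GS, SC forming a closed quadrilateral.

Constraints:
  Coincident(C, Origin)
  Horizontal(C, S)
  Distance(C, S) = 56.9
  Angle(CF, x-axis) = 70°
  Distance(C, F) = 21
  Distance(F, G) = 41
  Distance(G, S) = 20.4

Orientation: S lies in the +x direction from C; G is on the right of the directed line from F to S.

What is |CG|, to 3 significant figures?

38.6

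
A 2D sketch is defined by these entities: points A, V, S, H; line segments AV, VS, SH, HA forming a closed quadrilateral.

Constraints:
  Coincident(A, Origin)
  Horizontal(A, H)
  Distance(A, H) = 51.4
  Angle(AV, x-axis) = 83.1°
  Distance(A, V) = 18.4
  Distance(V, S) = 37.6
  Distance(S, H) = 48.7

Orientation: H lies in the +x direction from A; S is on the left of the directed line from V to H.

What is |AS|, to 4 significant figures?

52.95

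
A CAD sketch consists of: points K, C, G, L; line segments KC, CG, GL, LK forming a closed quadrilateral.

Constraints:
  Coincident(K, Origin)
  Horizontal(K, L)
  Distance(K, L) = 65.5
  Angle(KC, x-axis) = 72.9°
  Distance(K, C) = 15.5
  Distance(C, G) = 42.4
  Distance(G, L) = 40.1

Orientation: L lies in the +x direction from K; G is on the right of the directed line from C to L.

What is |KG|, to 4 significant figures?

35.64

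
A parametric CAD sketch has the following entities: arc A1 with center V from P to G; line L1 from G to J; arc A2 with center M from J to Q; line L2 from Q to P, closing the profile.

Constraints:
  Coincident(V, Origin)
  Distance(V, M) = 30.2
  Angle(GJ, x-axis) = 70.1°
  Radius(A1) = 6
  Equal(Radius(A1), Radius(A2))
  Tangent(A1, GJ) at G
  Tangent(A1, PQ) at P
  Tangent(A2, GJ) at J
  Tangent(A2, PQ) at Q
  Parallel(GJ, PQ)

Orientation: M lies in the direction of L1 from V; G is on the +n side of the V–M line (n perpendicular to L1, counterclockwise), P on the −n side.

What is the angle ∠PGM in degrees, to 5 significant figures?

78.763°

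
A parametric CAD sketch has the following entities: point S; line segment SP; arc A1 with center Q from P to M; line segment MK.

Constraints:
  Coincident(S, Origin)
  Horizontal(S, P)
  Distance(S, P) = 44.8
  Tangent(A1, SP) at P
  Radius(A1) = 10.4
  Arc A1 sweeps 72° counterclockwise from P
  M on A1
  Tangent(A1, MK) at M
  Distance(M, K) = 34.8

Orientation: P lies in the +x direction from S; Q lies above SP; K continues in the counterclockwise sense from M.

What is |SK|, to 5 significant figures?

76.849

On A1, P sits at bearing -90° from Q; a 72° counterclockwise sweep puts M at bearing -18°, so M = Q + 10.4·(cos -18°, sin -18°) = (54.691, 7.1862). Since A1 is tangent to MK there, QM ⟂ MK, so MK runs along (−sin -18°, cos -18°); with |MK| = 34.8, K = (65.445, 40.283). Then |SK| = |K − S| = 76.849.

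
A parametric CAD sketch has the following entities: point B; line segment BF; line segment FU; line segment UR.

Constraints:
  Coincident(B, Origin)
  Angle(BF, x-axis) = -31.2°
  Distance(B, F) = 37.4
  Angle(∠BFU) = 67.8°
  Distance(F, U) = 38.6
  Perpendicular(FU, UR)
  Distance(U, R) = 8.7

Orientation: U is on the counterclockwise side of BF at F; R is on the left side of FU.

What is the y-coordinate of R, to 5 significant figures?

20.112

B is at the origin; BF runs at -31.2° with length 37.4, so F = 37.4·(cos -31.2°, sin -31.2°) = (31.991, -19.374). ∠BFU = 67.8°, so FU runs at -31.2° + (180° − 67.8°) = 81.000° from the x-axis; with |FU| = 38.6, U = F + 38.6·(cos 81.000°, sin 81.000°) = (38.029, 18.751). FU ⟂ UR; with |UR| = 8.7 on the left of FU, R = U + 8.7·(-0.98769, 0.15643) = (29.436, 20.112). So R.y = 20.112.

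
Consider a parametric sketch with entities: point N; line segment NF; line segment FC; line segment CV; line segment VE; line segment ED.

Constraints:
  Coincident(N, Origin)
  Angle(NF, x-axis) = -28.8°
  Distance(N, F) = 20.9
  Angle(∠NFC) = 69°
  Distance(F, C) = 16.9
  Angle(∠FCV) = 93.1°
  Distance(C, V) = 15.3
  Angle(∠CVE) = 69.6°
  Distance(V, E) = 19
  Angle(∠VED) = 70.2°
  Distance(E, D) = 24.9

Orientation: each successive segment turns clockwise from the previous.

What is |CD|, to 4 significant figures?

10.49

N is at the origin; NF runs at -28.8° with length 20.9, so F = (18.31, -10.07). ∠NFC = 69.0° gives FC at -139.8° from the x-axis; with |FC| = 16.9, C = (5.407, -20.98). ∠FCV = 93.1° gives CV at 133.3° from the x-axis; with |CV| = 15.3, V = (-5.086, -9.842). ∠CVE = 69.6° gives VE at 22.90° from the x-axis; with |VE| = 19.0, E = (12.42, -2.449). ∠VED = 70.2° gives ED at -86.90° from the x-axis; with |ED| = 24.9, D = (13.76, -27.31). Then |CD| = |D − C| = 10.49.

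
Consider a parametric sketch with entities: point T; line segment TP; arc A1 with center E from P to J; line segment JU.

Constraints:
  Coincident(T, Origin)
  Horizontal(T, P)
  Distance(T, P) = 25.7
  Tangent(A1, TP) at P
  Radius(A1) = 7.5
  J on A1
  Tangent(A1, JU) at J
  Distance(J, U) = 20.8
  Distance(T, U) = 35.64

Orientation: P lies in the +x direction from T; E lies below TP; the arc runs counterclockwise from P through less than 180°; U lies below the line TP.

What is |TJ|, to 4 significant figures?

20.08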